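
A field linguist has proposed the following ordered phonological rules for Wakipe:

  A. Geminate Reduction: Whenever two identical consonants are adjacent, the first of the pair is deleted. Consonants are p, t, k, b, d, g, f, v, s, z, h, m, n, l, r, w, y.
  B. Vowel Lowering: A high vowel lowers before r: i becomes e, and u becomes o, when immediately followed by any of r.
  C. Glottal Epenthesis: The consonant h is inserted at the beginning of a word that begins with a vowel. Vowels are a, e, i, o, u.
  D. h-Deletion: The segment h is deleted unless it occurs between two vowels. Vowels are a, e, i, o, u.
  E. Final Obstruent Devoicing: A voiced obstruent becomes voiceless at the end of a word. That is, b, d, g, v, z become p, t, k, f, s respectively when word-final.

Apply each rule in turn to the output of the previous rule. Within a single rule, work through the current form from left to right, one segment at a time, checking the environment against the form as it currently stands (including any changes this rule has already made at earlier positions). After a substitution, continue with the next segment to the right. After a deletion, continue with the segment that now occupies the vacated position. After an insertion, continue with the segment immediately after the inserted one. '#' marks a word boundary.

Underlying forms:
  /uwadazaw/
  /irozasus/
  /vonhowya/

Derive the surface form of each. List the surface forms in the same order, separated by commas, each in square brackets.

[uwadazaw], [erozasus], [vonowya]

/uwadazaw/:
  A Geminate Reduction: no change — [uwadazaw]
  B Vowel Lowering: no change — [uwadazaw]
  C Glottal Epenthesis: [uwadazaw] → [huwadazaw]
  D h-Deletion: [huwadazaw] → [uwadazaw]
  E Final Obstruent Devoicing: no change — [uwadazaw]
/irozasus/:
  A Geminate Reduction: no change — [irozasus]
  B Vowel Lowering: [irozasus] → [erozasus]
  C Glottal Epenthesis: [erozasus] → [herozasus]
  D h-Deletion: [herozasus] → [erozasus]
  E Final Obstruent Devoicing: no change — [erozasus]
/vonhowya/:
  A Geminate Reduction: no change — [vonhowya]
  B Vowel Lowering: no change — [vonhowya]
  C Glottal Epenthesis: no change — [vonhowya]
  D h-Deletion: [vonhowya] → [vonowya]
  E Final Obstruent Devoicing: no change — [vonowya]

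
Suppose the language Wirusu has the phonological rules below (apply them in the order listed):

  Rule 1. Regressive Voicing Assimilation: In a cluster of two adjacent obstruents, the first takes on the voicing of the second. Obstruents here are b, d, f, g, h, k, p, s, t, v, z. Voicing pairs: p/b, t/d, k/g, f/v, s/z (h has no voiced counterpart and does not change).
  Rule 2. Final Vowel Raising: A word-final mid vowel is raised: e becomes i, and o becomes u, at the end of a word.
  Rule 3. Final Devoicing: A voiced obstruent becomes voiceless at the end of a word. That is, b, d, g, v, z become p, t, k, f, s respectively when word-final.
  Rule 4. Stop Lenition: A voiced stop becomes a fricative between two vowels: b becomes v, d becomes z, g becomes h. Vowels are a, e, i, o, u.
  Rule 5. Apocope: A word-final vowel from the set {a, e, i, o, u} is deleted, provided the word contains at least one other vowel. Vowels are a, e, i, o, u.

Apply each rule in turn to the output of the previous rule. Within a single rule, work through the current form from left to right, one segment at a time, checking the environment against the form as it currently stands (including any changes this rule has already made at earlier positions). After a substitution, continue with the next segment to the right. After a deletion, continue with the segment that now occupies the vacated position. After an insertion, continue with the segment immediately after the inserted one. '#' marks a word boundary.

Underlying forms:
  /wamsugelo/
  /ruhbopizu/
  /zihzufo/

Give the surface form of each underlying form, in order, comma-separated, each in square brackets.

[wamsuhel], [ruhbopiz], [zihzuf]

/wamsugelo/:
  Rule 1 Regressive Voicing Assimilation: no change — [wamsugelo]
  Rule 2 Final Vowel Raising: [wamsugelo] → [wamsugelu]
  Rule 3 Final Devoicing: no change — [wamsugelu]
  Rule 4 Stop Lenition: [wamsugelu] → [wamsuhelu]
  Rule 5 Apocope: [wamsuhelu] → [wamsuhel]
/ruhbopizu/:
  Rule 1 Regressive Voicing Assimilation: no change — [ruhbopizu]
  Rule 2 Final Vowel Raising: no change — [ruhbopizu]
  Rule 3 Final Devoicing: no change — [ruhbopizu]
  Rule 4 Stop Lenition: no change — [ruhbopizu]
  Rule 5 Apocope: [ruhbopizu] → [ruhbopiz]
/zihzufo/:
  Rule 1 Regressive Voicing Assimilation: no change — [zihzufo]
  Rule 2 Final Vowel Raising: [zihzufo] → [zihzufu]
  Rule 3 Final Devoicing: no change — [zihzufu]
  Rule 4 Stop Lenition: no change — [zihzufu]
  Rule 5 Apocope: [zihzufu] → [zihzuf]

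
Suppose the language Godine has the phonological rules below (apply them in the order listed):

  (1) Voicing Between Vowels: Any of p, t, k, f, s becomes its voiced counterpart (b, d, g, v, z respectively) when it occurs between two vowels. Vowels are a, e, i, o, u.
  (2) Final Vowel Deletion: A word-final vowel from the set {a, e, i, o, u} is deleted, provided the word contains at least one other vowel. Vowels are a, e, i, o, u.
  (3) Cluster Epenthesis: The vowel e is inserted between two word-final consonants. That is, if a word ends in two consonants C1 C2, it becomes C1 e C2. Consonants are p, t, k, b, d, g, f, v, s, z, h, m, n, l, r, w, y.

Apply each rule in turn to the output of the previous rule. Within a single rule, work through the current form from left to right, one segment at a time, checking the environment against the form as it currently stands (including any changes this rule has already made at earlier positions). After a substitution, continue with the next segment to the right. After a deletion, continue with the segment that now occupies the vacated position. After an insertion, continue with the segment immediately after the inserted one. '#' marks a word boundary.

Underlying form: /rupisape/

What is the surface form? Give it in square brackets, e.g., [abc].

[rubizab]

(1) Voicing Between Vowels: [rupisape] → [rubizabe]
(2) Final Vowel Deletion: [rubizabe] → [rubizab]
(3) Cluster Epenthesis: no change — [rubizab]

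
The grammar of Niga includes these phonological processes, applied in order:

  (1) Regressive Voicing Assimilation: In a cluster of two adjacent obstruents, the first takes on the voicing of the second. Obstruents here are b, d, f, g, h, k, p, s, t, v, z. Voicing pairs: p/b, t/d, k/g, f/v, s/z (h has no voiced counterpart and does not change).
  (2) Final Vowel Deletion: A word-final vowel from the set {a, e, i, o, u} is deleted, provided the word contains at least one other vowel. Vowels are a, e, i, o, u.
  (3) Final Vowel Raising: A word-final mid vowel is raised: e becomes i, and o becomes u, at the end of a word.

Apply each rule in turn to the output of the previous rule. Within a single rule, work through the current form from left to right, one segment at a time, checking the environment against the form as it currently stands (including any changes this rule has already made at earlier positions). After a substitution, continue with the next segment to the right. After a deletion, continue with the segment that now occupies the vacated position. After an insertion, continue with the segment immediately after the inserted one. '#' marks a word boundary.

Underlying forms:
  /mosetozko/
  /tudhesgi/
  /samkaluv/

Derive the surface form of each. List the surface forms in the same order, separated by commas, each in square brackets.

[mosetosk], [tuthezg], [samkaluv]

/mosetozko/:
  (1) Regressive Voicing Assimilation: [mosetozko] → [mosetosko]
  (2) Final Vowel Deletion: [mosetosko] → [mosetosk]
  (3) Final Vowel Raising: no change — [mosetosk]
/tudhesgi/:
  (1) Regressive Voicing Assimilation: [tudhesgi] → [tuthezgi]
  (2) Final Vowel Deletion: [tuthezgi] → [tuthezg]
  (3) Final Vowel Raising: no change — [tuthezg]
/samkaluv/:
  (1) Regressive Voicing Assimilation: no change — [samkaluv]
  (2) Final Vowel Deletion: no change — [samkaluv]
  (3) Final Vowel Raising: no change — [samkaluv]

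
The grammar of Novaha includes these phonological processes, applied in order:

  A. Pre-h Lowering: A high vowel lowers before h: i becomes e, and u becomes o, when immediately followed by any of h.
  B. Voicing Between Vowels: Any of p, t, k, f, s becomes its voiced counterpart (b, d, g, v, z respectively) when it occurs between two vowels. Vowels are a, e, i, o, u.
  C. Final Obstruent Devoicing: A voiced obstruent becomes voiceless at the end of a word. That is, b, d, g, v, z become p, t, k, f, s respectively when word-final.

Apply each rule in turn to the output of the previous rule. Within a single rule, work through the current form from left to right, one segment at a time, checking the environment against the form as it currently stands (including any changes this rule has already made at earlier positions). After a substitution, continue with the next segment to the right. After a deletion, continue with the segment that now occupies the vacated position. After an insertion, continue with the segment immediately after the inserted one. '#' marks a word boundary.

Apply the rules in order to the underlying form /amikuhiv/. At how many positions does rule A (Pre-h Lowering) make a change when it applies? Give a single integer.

1

A Pre-h Lowering: [amikuhiv] → [amikohiv]
B Voicing Between Vowels: [amikohiv] → [amigohiv]
C Final Obstruent Devoicing: [amigohiv] → [amigohif]
Rule A changed 1 position(s).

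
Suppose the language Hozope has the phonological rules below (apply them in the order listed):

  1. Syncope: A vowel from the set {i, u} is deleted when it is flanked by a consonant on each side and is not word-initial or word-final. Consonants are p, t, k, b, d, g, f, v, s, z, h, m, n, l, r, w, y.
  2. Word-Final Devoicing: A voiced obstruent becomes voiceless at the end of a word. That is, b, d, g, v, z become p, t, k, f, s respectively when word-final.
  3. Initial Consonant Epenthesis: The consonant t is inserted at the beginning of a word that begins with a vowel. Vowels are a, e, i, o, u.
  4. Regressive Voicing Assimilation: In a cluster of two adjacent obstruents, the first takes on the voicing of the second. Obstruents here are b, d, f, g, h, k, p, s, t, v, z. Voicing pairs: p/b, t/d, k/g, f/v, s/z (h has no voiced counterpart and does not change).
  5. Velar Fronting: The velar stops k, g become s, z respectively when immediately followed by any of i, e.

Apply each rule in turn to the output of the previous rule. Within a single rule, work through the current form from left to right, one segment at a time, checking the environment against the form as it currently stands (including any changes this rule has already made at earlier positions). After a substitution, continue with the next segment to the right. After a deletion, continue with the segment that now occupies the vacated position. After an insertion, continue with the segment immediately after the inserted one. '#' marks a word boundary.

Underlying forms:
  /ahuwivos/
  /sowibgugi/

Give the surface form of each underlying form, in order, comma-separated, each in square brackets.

/ahuwivos/:
  1 Syncope: [ahuwivos] → [ahwvos]
  2 Word-Final Devoicing: no change — [ahwvos]
  3 Initial Consonant Epenthesis: [ahwvos] → [tahwvos]
  4 Regressive Voicing Assimilation: no change — [tahwvos]
  5 Velar Fronting: no change — [tahwvos]
/sowibgugi/:
  1 Syncope: [sowibgugi] → [sowbggi]
  2 Word-Final Devoicing: no change — [sowbggi]
  3 Initial Consonant Epenthesis: no change — [sowbggi]
  4 Regressive Voicing Assimilation: no change — [sowbggi]
  5 Velar Fronting: [sowbggi] → [sowbgzi]

[tahwvos], [sowbgzi]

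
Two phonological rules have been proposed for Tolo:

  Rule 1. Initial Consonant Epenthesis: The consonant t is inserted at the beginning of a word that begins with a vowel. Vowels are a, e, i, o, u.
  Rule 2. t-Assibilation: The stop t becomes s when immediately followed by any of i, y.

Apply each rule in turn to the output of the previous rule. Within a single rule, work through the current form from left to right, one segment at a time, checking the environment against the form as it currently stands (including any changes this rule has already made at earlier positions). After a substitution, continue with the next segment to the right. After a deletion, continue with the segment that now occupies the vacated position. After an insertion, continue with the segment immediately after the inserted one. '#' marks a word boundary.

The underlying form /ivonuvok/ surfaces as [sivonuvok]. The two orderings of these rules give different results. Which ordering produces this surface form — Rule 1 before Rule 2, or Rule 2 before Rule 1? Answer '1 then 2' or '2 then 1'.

Order 1 then 2:
  1 Initial Consonant Epenthesis: [ivonuvok] → [tivonuvok]
  2 t-Assibilation: [tivonuvok] → [sivonuvok]
  result: [sivonuvok]
Order 2 then 1:
  2 t-Assibilation: no change — [ivonuvok]
  1 Initial Consonant Epenthesis: [ivonuvok] → [tivonuvok]
  result: [tivonuvok]

1 then 2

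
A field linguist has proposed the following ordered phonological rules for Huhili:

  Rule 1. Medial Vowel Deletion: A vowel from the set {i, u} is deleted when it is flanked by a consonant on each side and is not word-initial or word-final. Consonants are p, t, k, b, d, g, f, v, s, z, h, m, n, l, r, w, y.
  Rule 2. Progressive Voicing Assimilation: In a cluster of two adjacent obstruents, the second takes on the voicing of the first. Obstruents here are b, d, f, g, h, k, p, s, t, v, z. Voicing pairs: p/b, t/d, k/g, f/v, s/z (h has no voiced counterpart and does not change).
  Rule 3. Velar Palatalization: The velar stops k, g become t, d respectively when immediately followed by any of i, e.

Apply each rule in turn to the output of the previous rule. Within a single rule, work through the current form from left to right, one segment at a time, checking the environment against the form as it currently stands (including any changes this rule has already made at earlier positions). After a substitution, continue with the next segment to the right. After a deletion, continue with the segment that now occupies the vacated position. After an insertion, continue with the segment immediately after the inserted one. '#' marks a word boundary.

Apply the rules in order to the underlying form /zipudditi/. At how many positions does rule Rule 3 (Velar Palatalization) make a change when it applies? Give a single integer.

Rule 1 Medial Vowel Deletion: [zipudditi] → [zpddti]
Rule 2 Progressive Voicing Assimilation: [zpddti] → [zbdddi]
Rule 3 Velar Palatalization: no change — [zbdddi]
Rule Rule 3 changed 0 position(s).

0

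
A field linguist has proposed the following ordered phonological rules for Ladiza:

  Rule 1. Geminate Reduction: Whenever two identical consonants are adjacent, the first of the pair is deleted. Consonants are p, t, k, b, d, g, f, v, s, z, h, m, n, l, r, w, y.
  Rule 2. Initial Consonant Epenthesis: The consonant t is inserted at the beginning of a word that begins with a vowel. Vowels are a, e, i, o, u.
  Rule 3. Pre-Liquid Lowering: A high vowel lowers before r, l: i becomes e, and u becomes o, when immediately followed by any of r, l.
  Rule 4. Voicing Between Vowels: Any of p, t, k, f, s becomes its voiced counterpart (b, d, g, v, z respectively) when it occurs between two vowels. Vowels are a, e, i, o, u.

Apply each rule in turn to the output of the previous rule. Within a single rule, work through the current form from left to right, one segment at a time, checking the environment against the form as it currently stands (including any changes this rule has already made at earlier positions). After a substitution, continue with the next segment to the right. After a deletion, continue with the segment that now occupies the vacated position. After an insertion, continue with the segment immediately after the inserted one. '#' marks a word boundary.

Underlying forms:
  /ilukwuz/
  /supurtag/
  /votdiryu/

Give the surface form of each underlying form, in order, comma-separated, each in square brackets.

/ilukwuz/:
  Rule 1 Geminate Reduction: no change — [ilukwuz]
  Rule 2 Initial Consonant Epenthesis: [ilukwuz] → [tilukwuz]
  Rule 3 Pre-Liquid Lowering: [tilukwuz] → [telukwuz]
  Rule 4 Voicing Between Vowels: no change — [telukwuz]
/supurtag/:
  Rule 1 Geminate Reduction: no change — [supurtag]
  Rule 2 Initial Consonant Epenthesis: no change — [supurtag]
  Rule 3 Pre-Liquid Lowering: [supurtag] → [suportag]
  Rule 4 Voicing Between Vowels: [suportag] → [subortag]
/votdiryu/:
  Rule 1 Geminate Reduction: no change — [votdiryu]
  Rule 2 Initial Consonant Epenthesis: no change — [votdiryu]
  Rule 3 Pre-Liquid Lowering: [votdiryu] → [votderyu]
  Rule 4 Voicing Between Vowels: no change — [votderyu]

[telukwuz], [subortag], [votderyu]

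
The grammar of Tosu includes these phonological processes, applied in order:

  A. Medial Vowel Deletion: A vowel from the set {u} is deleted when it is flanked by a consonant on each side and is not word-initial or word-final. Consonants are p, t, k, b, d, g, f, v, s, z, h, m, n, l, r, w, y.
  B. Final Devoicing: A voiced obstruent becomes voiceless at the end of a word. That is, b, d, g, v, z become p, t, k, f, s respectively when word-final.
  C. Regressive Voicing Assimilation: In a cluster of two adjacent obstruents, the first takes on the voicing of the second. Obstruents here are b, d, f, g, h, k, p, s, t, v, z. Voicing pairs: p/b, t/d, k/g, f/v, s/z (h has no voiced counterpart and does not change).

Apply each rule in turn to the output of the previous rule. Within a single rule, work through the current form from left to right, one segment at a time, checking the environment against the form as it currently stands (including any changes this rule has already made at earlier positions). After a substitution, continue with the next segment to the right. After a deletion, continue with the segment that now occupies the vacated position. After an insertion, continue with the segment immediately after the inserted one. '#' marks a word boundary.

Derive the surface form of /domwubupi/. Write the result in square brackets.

[domwppi]

A Medial Vowel Deletion: [domwubupi] → [domwbpi]
B Final Devoicing: no change — [domwbpi]
C Regressive Voicing Assimilation: [domwbpi] → [domwppi]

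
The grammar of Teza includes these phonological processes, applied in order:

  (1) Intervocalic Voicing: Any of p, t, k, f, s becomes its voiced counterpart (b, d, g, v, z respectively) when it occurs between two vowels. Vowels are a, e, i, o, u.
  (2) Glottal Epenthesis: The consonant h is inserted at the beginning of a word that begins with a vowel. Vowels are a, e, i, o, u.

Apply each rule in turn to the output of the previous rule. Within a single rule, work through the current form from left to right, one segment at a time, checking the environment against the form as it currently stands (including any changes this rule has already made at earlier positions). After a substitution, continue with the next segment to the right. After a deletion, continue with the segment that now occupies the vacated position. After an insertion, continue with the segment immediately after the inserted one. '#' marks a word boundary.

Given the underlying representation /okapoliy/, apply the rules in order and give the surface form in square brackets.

[hogaboliy]

(1) Intervocalic Voicing: [okapoliy] → [ogaboliy]
(2) Glottal Epenthesis: [ogaboliy] → [hogaboliy]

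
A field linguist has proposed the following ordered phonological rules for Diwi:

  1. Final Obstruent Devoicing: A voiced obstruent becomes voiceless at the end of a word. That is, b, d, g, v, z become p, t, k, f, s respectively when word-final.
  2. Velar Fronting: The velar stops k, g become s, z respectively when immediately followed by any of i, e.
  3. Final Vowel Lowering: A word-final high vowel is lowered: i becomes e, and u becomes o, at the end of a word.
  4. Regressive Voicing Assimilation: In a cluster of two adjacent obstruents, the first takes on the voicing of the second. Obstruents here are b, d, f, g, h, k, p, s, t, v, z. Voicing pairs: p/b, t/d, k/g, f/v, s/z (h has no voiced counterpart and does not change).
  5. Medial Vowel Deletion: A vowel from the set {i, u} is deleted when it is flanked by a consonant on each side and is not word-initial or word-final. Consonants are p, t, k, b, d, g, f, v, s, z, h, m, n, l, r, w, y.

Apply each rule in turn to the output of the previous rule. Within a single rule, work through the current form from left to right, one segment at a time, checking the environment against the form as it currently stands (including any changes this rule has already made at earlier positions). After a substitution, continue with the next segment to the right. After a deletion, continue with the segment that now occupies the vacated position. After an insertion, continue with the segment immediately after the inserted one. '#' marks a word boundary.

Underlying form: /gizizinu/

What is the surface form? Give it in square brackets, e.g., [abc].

1 Final Obstruent Devoicing: no change — [gizizinu]
2 Velar Fronting: [gizizinu] → [zizizinu]
3 Final Vowel Lowering: [zizizinu] → [zizizino]
4 Regressive Voicing Assimilation: no change — [zizizino]
5 Medial Vowel Deletion: [zizizino] → [zzzno]

[zzzno]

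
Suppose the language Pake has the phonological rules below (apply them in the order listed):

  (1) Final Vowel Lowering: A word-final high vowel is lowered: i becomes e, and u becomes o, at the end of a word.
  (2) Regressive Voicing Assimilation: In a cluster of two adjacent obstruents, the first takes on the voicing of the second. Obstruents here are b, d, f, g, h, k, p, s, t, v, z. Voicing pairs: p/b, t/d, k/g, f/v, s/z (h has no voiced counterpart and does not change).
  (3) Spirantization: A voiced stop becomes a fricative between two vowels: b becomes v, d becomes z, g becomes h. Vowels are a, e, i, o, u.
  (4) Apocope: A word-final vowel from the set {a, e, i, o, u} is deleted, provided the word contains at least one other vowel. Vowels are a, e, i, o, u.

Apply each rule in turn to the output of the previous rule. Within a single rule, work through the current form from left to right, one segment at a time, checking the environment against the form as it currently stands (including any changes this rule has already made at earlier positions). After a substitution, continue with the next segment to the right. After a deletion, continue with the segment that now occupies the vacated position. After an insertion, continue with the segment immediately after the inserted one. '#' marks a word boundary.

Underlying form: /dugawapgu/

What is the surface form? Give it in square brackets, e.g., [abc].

(1) Final Vowel Lowering: [dugawapgu] → [dugawapgo]
(2) Regressive Voicing Assimilation: [dugawapgo] → [dugawabgo]
(3) Spirantization: [dugawabgo] → [duhawabgo]
(4) Apocope: [duhawabgo] → [duhawabg]

[duhawabg]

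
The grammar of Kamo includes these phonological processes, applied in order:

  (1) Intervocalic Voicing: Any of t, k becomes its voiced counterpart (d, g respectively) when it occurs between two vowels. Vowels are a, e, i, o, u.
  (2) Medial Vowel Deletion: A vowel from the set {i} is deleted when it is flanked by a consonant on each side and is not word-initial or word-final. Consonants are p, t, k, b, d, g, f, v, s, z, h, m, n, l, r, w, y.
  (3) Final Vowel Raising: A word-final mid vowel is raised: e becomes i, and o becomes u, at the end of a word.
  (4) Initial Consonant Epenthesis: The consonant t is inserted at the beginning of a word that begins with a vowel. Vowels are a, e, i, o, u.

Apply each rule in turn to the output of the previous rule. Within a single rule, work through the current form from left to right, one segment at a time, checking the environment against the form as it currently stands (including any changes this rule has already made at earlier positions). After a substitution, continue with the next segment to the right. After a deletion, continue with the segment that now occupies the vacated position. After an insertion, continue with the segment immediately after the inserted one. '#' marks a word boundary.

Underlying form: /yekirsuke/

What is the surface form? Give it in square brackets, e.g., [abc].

(1) Intervocalic Voicing: [yekirsuke] → [yegirsuge]
(2) Medial Vowel Deletion: [yegirsuge] → [yegrsuge]
(3) Final Vowel Raising: [yegrsuge] → [yegrsugi]
(4) Initial Consonant Epenthesis: no change — [yegrsugi]

[yegrsugi]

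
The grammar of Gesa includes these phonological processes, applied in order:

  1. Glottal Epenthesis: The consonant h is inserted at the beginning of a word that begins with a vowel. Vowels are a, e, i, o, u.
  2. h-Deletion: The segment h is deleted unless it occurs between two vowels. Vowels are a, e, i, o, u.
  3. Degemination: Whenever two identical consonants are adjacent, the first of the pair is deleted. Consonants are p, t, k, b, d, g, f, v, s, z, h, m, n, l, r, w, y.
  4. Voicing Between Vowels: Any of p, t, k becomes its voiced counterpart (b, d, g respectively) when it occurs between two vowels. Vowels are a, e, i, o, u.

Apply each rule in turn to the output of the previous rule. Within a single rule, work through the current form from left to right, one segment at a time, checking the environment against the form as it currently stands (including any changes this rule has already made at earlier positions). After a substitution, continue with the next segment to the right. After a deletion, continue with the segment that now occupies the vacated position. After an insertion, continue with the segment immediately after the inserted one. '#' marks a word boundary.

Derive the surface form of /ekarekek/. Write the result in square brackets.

[egaregek]

1 Glottal Epenthesis: [ekarekek] → [hekarekek]
2 h-Deletion: [hekarekek] → [ekarekek]
3 Degemination: no change — [ekarekek]
4 Voicing Between Vowels: [ekarekek] → [egaregek]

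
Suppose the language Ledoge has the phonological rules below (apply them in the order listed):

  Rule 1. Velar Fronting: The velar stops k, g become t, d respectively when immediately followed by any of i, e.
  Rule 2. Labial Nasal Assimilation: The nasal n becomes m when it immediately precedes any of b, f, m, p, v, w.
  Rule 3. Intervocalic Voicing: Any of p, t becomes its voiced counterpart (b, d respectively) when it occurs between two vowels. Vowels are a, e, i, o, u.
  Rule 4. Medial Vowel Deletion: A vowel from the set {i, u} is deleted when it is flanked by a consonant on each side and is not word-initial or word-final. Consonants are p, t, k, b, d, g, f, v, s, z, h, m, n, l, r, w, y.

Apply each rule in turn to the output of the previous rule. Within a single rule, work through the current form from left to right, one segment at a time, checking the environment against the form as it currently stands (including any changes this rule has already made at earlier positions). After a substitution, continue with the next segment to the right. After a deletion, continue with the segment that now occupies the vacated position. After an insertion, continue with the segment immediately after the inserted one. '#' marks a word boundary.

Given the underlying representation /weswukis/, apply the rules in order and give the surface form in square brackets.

[weswds]

Rule 1 Velar Fronting: [weswukis] → [weswutis]
Rule 2 Labial Nasal Assimilation: no change — [weswutis]
Rule 3 Intervocalic Voicing: [weswutis] → [weswudis]
Rule 4 Medial Vowel Deletion: [weswudis] → [weswds]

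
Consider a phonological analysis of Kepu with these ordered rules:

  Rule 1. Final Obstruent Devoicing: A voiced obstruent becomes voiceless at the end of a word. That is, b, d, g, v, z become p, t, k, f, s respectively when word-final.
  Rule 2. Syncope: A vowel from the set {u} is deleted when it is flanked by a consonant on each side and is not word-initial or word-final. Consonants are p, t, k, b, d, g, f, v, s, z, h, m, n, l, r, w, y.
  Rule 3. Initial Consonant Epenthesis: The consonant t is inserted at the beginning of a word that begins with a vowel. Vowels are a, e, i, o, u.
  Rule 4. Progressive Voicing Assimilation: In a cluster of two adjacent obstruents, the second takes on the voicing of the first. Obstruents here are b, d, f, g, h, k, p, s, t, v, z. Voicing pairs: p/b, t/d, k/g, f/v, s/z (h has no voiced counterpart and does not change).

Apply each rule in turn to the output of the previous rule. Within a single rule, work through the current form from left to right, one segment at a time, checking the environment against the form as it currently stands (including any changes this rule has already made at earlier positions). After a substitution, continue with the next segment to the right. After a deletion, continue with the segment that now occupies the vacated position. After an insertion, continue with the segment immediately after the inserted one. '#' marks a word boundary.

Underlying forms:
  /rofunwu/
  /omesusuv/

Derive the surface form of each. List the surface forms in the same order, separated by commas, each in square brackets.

/rofunwu/:
  Rule 1 Final Obstruent Devoicing: no change — [rofunwu]
  Rule 2 Syncope: [rofunwu] → [rofnwu]
  Rule 3 Initial Consonant Epenthesis: no change — [rofnwu]
  Rule 4 Progressive Voicing Assimilation: no change — [rofnwu]
/omesusuv/:
  Rule 1 Final Obstruent Devoicing: [omesusuv] → [omesusuf]
  Rule 2 Syncope: [omesusuf] → [omessf]
  Rule 3 Initial Consonant Epenthesis: [omessf] → [tomessf]
  Rule 4 Progressive Voicing Assimilation: no change — [tomessf]

[rofnwu], [tomessf]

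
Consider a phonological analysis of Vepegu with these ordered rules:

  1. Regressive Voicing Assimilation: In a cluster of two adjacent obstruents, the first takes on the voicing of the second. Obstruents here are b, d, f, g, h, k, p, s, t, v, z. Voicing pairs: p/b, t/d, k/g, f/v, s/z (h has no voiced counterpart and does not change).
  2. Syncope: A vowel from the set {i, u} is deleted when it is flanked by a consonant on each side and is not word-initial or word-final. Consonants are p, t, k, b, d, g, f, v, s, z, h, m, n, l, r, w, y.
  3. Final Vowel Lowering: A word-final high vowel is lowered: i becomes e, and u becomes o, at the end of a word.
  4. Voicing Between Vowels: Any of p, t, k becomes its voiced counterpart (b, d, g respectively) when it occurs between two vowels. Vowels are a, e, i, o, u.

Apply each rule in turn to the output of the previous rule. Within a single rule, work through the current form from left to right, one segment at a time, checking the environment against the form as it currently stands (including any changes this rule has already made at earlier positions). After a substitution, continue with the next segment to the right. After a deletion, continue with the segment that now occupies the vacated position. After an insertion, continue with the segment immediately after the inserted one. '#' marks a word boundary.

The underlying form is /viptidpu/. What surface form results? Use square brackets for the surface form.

1 Regressive Voicing Assimilation: [viptidpu] → [viptitpu]
2 Syncope: [viptitpu] → [vpttpu]
3 Final Vowel Lowering: [vpttpu] → [vpttpo]
4 Voicing Between Vowels: no change — [vpttpo]

[vpttpo]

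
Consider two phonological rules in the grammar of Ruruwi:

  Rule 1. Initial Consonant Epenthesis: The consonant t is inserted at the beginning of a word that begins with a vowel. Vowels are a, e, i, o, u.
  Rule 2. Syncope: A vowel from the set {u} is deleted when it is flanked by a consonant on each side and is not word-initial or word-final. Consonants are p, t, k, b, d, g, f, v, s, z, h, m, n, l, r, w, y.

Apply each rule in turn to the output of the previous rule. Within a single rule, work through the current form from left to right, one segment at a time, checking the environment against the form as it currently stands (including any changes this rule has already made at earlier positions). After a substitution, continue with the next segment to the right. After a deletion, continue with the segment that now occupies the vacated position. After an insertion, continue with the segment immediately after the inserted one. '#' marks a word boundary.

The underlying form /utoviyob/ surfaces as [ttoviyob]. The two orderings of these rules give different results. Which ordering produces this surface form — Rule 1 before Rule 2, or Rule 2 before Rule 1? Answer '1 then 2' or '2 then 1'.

1 then 2

Order 1 then 2:
  1 Initial Consonant Epenthesis: [utoviyob] → [tutoviyob]
  2 Syncope: [tutoviyob] → [ttoviyob]
  result: [ttoviyob]
Order 2 then 1:
  2 Syncope: no change — [utoviyob]
  1 Initial Consonant Epenthesis: [utoviyob] → [tutoviyob]
  result: [tutoviyob]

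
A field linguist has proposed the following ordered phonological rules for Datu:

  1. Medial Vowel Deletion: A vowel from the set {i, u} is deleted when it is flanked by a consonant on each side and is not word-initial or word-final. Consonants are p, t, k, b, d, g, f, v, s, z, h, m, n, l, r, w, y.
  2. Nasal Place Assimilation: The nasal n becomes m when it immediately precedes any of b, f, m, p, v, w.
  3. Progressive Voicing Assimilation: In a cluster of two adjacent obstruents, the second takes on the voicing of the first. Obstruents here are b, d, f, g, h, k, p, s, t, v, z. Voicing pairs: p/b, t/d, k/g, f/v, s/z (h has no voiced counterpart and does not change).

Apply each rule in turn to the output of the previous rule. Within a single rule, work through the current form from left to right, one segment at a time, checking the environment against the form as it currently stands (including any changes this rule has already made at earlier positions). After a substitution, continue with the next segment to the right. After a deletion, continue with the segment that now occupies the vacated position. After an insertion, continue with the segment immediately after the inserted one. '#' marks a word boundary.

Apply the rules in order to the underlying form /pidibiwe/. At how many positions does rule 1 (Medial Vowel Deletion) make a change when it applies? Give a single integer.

1 Medial Vowel Deletion: [pidibiwe] → [pdbwe]
2 Nasal Place Assimilation: no change — [pdbwe]
3 Progressive Voicing Assimilation: [pdbwe] → [ptpwe]
Rule 1 changed 3 position(s).

3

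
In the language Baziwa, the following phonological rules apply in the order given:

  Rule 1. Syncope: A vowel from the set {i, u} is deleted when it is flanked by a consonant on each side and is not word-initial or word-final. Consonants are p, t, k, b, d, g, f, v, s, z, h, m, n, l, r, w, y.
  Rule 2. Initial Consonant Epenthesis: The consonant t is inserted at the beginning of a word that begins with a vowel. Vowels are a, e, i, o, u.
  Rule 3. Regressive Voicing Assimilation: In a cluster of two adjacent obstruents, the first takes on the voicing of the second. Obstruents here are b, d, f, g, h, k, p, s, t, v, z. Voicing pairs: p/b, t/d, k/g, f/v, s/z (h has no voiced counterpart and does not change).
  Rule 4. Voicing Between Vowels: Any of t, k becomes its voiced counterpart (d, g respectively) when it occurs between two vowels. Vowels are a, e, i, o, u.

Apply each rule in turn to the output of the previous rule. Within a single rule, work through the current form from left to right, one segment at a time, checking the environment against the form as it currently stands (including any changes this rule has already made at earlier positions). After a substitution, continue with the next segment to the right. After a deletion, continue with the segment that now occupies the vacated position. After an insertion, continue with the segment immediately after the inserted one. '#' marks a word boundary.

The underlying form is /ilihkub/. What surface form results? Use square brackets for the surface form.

Rule 1 Syncope: [ilihkub] → [ilhkb]
Rule 2 Initial Consonant Epenthesis: [ilhkb] → [tilhkb]
Rule 3 Regressive Voicing Assimilation: [tilhkb] → [tilhgb]
Rule 4 Voicing Between Vowels: no change — [tilhgb]

[tilhgb]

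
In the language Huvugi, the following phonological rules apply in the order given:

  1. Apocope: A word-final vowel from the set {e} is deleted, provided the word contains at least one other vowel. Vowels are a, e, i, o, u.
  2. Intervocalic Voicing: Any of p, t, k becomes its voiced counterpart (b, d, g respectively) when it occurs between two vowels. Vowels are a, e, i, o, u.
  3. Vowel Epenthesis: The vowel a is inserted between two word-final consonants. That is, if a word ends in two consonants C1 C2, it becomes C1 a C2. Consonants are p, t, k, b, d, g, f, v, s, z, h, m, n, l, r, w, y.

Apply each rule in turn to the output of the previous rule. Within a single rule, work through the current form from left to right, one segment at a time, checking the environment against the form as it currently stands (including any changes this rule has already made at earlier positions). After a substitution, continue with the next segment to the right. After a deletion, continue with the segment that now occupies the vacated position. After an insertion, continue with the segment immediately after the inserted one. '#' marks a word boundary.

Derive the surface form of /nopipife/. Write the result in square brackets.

[nobibif]

1 Apocope: [nopipife] → [nopipif]
2 Intervocalic Voicing: [nopipif] → [nobibif]
3 Vowel Epenthesis: no change — [nobibif]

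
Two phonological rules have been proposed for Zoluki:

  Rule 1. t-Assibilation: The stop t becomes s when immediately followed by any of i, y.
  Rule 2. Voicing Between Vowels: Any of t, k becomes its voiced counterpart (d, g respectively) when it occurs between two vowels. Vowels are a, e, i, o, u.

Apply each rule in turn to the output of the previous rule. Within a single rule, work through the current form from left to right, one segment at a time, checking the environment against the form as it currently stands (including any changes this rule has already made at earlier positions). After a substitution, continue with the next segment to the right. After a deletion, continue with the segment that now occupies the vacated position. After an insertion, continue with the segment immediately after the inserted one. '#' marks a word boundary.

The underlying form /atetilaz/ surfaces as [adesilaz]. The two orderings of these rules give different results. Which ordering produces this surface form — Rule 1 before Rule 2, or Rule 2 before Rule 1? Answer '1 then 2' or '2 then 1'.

1 then 2

Order 1 then 2:
  1 t-Assibilation: [atetilaz] → [atesilaz]
  2 Voicing Between Vowels: [atesilaz] → [adesilaz]
  result: [adesilaz]
Order 2 then 1:
  2 Voicing Between Vowels: [atetilaz] → [adedilaz]
  1 t-Assibilation: no change — [adedilaz]
  result: [adedilaz]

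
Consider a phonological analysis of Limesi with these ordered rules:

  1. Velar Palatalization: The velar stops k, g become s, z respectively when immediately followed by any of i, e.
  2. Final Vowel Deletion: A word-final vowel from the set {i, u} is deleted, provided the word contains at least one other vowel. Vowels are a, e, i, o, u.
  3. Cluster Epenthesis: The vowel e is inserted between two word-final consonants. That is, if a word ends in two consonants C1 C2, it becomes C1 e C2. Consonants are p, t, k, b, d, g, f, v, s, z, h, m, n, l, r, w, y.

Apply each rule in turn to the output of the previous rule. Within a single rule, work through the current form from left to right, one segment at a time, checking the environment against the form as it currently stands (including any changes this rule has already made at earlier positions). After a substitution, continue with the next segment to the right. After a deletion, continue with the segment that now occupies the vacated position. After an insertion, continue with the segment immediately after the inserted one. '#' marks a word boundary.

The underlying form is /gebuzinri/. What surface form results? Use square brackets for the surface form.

1 Velar Palatalization: [gebuzinri] → [zebuzinri]
2 Final Vowel Deletion: [zebuzinri] → [zebuzinr]
3 Cluster Epenthesis: [zebuzinr] → [zebuziner]

[zebuziner]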